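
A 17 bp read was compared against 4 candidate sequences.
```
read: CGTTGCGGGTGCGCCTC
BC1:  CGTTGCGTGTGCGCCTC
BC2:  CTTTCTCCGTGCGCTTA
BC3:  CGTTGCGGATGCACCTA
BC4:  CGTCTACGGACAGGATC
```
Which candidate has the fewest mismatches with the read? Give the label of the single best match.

BC1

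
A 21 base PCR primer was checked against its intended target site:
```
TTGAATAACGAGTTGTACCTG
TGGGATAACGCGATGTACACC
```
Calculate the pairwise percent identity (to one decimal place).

66.7%

Mismatches at positions 2, 4, 11, 13, 19, 20, 21 (1-based): 7 of 21.
Identical positions: 14/21 = 66.67% → 66.7%.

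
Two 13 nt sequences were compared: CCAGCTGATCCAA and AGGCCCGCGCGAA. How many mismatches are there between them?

8

Comparing position by position, 8 bases differ: 1 (C/A), 2 (C/G), 3 (A/G), 4 (G/C), 6 (T/C), 8 (A/C), 9 (T/G), 11 (C/G).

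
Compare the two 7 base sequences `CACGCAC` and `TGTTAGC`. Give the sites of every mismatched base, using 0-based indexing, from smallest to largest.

Differences at site 0 (C→T), site 1 (A→G), site 2 (C→T), site 3 (G→T), site 4 (C→A), site 5 (A→G).

0, 1, 2, 3, 4, 5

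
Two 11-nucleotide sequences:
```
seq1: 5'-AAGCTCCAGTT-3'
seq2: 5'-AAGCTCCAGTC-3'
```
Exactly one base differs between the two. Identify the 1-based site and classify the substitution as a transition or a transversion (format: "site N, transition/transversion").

site 11, transition

The sequences differ only at site 11: T→C (pyrimidine→pyrimidine), a transition.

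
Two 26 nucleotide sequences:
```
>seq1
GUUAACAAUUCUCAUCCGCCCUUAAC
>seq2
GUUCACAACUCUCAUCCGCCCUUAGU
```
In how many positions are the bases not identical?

Mismatches (1-based): position 4: A→C; position 9: U→C; position 25: A→G; position 26: C→U.

4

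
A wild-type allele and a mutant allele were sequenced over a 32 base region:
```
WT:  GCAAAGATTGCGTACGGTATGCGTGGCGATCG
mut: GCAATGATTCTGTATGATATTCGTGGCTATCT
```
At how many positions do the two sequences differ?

8

Comparing position by position, 8 positions differ: 5 (A/T), 10 (G/C), 11 (C/T), 15 (C/T), 17 (G/A), 21 (G/T), 28 (G/T), 32 (G/T).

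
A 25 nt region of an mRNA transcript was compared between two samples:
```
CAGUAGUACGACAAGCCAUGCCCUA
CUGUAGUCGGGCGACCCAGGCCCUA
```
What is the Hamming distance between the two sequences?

Comparing position by position, 7 bases differ: 2 (A/U), 8 (A/C), 9 (C/G), 11 (A/G), 13 (A/G), 15 (G/C), 19 (U/G).

7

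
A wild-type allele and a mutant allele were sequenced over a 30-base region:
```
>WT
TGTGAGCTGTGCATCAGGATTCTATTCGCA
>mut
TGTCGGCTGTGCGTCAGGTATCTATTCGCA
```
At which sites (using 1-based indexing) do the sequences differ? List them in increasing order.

Scanning 1-based: 4: G/C; 5: A/G; 13: A/G; 19: A/T; 20: T/A.

4, 5, 13, 19, 20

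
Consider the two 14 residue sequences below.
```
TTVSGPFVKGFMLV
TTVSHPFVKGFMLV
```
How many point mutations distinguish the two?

1

The sequences differ at residues 5 (1-based) — 1 in total.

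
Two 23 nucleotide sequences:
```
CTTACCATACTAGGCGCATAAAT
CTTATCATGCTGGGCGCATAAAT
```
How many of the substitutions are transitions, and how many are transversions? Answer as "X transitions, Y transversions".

3 transitions, 0 transversions

Mismatches (1-based):
position 5: C→T (pyrimidine→pyrimidine, transition)
position 9: A→G (purine→purine, transition)
position 12: A→G (purine→purine, transition)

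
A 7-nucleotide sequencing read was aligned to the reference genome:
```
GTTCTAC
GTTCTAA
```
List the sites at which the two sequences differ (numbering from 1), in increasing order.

7

Differences at site 7 (C→A).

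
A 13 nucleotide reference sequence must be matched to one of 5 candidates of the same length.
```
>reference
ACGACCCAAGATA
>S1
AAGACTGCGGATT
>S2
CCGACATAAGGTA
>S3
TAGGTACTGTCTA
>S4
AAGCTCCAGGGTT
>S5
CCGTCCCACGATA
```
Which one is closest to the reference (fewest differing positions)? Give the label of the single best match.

S5

Hamming distances to reference — S1: 6; S2: 4; S3: 9; S4: 6; S5: 3.
Smallest is S5 with 3 mismatches.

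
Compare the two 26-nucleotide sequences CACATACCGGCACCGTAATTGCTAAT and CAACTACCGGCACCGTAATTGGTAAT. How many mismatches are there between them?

3

Mismatches (1-based): base 3: C→A; base 4: A→C; base 22: C→G.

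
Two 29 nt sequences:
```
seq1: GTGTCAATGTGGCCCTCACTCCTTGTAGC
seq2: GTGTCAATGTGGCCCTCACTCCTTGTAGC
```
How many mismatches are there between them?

0

No positions differ; the sequences are identical.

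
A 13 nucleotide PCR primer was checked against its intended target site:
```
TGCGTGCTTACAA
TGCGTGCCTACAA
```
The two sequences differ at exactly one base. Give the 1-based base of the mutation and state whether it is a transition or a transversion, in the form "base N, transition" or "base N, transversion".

The sequences differ only at base 8: T→C (pyrimidine→pyrimidine), a transition.

base 8, transition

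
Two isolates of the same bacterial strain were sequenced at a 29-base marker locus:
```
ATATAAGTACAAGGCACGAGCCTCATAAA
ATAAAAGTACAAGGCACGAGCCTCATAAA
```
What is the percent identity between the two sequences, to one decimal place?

96.6%

Mismatch at position 4 (1-based): 1 of 29.
Identical positions: 28/29 = 96.55% → 96.6%.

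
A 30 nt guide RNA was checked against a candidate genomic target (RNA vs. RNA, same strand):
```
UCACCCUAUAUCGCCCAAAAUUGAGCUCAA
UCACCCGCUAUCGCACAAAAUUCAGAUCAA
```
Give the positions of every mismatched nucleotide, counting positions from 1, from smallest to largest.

Scanning 1-based: 7: U/G; 8: A/C; 15: C/A; 23: G/C; 26: C/A.

7, 8, 15, 23, 26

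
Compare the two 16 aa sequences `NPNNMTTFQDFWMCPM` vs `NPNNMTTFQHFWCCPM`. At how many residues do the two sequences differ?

2

Comparing position by position, 2 residues differ: 10 (D/H), 13 (M/C).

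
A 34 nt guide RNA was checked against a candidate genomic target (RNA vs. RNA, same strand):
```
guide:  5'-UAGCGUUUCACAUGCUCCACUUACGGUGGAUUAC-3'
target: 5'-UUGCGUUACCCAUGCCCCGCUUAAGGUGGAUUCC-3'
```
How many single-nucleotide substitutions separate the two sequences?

7

Mismatches (1-based): site 2: A→U; site 8: U→A; site 10: A→C; site 16: U→C; site 19: A→G; site 24: C→A; site 33: A→C.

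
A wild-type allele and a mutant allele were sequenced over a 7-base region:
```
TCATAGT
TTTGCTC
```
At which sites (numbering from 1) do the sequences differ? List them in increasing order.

Differences at site 2 (C→T), site 3 (A→T), site 4 (T→G), site 5 (A→C), site 6 (G→T), site 7 (T→C).

2, 3, 4, 5, 6, 7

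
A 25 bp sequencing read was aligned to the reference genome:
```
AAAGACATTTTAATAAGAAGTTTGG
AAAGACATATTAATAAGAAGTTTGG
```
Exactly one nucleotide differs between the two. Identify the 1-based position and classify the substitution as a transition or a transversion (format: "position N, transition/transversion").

position 9, transversion

The sequences differ only at position 9: T→A (pyrimidine→purine), a transversion.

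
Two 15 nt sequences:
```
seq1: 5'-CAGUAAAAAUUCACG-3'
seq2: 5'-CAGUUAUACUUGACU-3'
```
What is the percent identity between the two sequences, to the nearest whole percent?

67%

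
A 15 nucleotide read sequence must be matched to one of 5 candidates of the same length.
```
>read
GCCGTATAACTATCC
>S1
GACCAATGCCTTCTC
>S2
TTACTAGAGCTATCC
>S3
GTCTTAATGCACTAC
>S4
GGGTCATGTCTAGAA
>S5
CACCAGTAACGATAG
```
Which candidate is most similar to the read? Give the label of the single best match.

S2

Hamming distances to read — S1: 8; S2: 6; S3: 8; S4: 9; S5: 8.
Smallest is S2 with 6 mismatches.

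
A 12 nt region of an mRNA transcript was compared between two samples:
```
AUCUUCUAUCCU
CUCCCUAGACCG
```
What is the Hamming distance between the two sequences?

Comparing position by position, 8 positions differ: 1 (A/C), 4 (U/C), 5 (U/C), 6 (C/U), 7 (U/A), 8 (A/G), 9 (U/A), 12 (U/G).

8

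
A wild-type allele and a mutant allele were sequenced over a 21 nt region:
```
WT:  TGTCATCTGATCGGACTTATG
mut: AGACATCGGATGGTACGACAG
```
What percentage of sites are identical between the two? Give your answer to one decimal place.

9 positions differ (1, 3, 8, 12, 14, 17, 18, 19, 20), so 12 of 21 match: 12/21 = 57.14%.

57.1%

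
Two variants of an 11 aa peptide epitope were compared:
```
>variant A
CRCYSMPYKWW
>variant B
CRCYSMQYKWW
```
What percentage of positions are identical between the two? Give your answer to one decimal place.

90.9%

1 position differs (7), so 10 of 11 match: 10/11 = 90.91%.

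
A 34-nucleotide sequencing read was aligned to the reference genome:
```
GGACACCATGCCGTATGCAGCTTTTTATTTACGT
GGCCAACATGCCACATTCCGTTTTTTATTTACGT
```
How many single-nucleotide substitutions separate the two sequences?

Comparing position by position, 7 sites differ: 3 (A/C), 6 (C/A), 13 (G/A), 14 (T/C), 17 (G/T), 19 (A/C), 21 (C/T).

7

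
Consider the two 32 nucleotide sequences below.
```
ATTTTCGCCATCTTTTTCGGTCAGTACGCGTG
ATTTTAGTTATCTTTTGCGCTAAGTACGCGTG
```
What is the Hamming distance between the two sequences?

6

The sequences differ at bases 6, 8, 9, 17, 20, 22 (1-based) — 6 in total.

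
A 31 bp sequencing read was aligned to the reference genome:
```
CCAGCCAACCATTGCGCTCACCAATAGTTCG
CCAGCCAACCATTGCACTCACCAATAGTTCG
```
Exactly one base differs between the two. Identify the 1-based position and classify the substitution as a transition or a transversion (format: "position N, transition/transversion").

position 16, transition

Position 16 changes G→A. G is a purine and A is a purine, so this is a transition.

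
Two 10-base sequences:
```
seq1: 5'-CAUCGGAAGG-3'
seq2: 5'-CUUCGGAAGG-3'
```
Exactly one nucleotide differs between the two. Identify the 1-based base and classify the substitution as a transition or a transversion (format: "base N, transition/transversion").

The sequences differ only at base 2: A→U (purine→pyrimidine), a transversion.

base 2, transversion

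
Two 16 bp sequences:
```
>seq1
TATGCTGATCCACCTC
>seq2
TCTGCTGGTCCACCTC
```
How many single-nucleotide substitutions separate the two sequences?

The sequences differ at sites 2, 8 (1-based) — 2 in total.

2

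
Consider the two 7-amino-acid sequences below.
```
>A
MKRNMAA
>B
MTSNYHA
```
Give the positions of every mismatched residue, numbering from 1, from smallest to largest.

Scanning 1-based: 2: K/T; 3: R/S; 5: M/Y; 6: A/H.

2, 3, 5, 6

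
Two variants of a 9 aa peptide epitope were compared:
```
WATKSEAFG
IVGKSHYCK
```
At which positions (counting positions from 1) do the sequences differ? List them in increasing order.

1, 2, 3, 6, 7, 8, 9

Scanning 1-based: 1: W/I; 2: A/V; 3: T/G; 6: E/H; 7: A/Y; 8: F/C; 9: G/K.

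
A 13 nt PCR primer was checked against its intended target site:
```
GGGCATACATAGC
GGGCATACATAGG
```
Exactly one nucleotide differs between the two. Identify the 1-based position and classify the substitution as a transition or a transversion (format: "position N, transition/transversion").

position 13, transversion

The sequences differ only at position 13: C→G (pyrimidine→purine), a transversion.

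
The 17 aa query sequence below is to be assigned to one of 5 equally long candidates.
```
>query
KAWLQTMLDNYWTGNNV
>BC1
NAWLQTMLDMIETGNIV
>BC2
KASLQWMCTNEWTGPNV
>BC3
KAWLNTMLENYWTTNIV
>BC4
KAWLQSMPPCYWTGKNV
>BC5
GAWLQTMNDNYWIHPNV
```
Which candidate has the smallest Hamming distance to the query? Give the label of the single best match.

BC1 differs at 5 residues; BC2 differs at 6 residues; BC3 differs at 4 residues; BC4 differs at 5 residues; BC5 differs at 5 residues. The closest is BC3.

BC3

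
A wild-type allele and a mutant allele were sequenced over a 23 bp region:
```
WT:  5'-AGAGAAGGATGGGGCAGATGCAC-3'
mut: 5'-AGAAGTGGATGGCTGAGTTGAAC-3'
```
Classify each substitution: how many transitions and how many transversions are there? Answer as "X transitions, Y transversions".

Transitions (purine↔purine or pyrimidine↔pyrimidine): 4 G→A, 5 A→G.
Transversions (purine↔pyrimidine): 6 A→T, 13 G→C, 14 G→T, 15 C→G, 18 A→T, 21 C→A.

2 transitions, 6 transversions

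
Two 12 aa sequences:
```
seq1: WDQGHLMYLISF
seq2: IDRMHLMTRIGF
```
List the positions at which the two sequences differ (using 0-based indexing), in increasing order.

0, 2, 3, 7, 8, 10

Scanning 0-based: 0: W/I; 2: Q/R; 3: G/M; 7: Y/T; 8: L/R; 10: S/G.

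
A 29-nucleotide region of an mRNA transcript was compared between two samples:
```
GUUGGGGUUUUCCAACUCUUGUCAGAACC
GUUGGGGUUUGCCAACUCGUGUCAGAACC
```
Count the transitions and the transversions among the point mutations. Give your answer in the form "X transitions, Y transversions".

0 transitions, 2 transversions

Transitions (purine↔purine or pyrimidine↔pyrimidine): none.
Transversions (purine↔pyrimidine): 11 U→G, 19 U→G.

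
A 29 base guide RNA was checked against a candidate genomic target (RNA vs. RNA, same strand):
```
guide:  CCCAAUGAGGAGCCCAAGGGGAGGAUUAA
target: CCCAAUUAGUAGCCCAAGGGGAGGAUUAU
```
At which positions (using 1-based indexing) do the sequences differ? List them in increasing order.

7, 10, 29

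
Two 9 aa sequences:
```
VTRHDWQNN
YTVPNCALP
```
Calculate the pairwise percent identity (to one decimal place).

11.1%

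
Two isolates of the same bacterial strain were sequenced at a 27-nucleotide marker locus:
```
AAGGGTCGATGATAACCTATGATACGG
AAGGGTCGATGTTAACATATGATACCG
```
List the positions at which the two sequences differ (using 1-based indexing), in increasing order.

12, 17, 26

Differences at position 12 (A→T), position 17 (C→A), position 26 (G→C).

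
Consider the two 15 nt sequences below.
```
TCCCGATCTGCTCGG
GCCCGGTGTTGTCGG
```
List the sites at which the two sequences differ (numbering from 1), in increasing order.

1, 6, 8, 10, 11

Differences at site 1 (T→G), site 6 (A→G), site 8 (C→G), site 10 (G→T), site 11 (C→G).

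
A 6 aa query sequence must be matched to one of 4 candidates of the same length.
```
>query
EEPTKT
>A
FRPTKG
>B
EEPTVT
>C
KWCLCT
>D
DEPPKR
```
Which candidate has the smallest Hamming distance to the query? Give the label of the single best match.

A differs at 3 residues; B differs at 1 residue; C differs at 5 residues; D differs at 3 residues. The closest is B.

B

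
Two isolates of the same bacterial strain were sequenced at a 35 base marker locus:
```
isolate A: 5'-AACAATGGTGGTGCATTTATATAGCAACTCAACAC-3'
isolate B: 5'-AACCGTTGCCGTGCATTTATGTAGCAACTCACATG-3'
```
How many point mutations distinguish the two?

10

Comparing position by position, 10 bases differ: 4 (A/C), 5 (A/G), 7 (G/T), 9 (T/C), 10 (G/C), 21 (A/G), 32 (A/C), 33 (C/A), 34 (A/T), 35 (C/G).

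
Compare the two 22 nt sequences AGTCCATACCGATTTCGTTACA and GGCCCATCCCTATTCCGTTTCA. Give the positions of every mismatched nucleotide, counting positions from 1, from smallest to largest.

1, 3, 8, 11, 15, 20

Differences at position 1 (A→G), position 3 (T→C), position 8 (A→C), position 11 (G→T), position 15 (T→C), position 20 (A→T).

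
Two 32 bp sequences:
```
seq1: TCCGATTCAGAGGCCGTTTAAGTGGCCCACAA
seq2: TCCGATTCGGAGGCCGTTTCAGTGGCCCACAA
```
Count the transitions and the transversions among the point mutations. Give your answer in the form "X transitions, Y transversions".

1 transition, 1 transversion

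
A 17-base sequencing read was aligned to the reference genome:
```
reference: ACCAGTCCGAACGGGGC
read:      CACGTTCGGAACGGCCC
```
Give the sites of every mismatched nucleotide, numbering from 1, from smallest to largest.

Differences at site 1 (A→C), site 2 (C→A), site 4 (A→G), site 5 (G→T), site 8 (C→G), site 15 (G→C), site 16 (G→C).

1, 2, 4, 5, 8, 15, 16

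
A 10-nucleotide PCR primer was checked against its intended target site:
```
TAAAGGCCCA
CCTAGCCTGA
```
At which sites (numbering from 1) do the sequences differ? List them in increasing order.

1, 2, 3, 6, 8, 9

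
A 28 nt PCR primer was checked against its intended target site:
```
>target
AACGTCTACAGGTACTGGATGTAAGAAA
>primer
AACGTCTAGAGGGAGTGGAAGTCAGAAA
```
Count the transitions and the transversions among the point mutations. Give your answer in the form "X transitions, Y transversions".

0 transitions, 5 transversions

Transitions (purine↔purine or pyrimidine↔pyrimidine): none.
Transversions (purine↔pyrimidine): 9 C→G, 13 T→G, 15 C→G, 20 T→A, 23 A→C.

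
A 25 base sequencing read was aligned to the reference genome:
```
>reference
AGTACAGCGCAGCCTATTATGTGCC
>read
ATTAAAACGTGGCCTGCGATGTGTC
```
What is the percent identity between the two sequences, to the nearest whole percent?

64%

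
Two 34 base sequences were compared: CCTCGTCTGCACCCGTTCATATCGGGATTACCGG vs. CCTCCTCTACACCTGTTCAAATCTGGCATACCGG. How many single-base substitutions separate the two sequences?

The sequences differ at sites 5, 9, 14, 20, 24, 27, 28 (1-based) — 7 in total.

7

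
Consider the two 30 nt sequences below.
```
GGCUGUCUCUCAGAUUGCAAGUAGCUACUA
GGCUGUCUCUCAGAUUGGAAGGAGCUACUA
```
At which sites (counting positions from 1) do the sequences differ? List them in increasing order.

18, 22

Differences at site 18 (C→G), site 22 (U→G).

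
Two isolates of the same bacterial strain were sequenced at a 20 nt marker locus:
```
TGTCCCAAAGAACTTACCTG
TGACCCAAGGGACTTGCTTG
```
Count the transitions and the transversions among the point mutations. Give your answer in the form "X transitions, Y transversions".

4 transitions, 1 transversion

Mismatches (1-based):
position 3: T→A (pyrimidine→purine, transversion)
position 9: A→G (purine→purine, transition)
position 11: A→G (purine→purine, transition)
position 16: A→G (purine→purine, transition)
position 18: C→T (pyrimidine→pyrimidine, transition)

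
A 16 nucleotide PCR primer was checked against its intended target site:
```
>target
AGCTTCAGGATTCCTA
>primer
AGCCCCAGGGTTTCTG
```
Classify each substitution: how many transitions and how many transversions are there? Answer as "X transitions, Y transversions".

Mismatches (1-based):
base 4: T→C (pyrimidine→pyrimidine, transition)
base 5: T→C (pyrimidine→pyrimidine, transition)
base 10: A→G (purine→purine, transition)
base 13: C→T (pyrimidine→pyrimidine, transition)
base 16: A→G (purine→purine, transition)

5 transitions, 0 transversions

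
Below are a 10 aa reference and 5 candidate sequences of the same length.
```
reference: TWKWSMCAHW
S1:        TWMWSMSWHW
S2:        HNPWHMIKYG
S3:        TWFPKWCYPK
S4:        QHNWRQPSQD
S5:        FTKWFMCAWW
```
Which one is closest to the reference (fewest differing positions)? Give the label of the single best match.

S1 differs at 3 positions; S2 differs at 8 positions; S3 differs at 7 positions; S4 differs at 9 positions; S5 differs at 4 positions. The closest is S1.

S1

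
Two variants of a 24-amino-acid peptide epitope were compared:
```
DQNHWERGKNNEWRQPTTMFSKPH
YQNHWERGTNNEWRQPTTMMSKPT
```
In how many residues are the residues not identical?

The sequences differ at residues 1, 9, 20, 24 (1-based) — 4 in total.

4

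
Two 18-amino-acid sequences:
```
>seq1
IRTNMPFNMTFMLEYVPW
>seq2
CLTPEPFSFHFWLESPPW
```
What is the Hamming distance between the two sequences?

The sequences differ at residues 1, 2, 4, 5, 8, 9, 10, 12, 15, 16 (1-based) — 10 in total.

10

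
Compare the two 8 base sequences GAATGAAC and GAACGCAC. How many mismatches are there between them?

The sequences differ at sites 4, 6 (1-based) — 2 in total.

2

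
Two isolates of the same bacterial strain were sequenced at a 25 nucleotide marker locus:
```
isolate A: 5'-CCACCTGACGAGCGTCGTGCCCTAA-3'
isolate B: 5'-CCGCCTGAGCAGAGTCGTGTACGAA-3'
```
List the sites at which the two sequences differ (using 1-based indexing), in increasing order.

3, 9, 10, 13, 20, 21, 23

Scanning 1-based: 3: A/G; 9: C/G; 10: G/C; 13: C/A; 20: C/T; 21: C/A; 23: T/G.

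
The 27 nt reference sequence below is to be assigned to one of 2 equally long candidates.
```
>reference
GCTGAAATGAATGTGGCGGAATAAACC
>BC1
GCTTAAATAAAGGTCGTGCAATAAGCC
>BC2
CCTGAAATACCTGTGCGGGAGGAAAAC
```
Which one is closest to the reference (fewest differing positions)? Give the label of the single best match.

BC1

Hamming distances to reference — BC1: 7; BC2: 9.
Smallest is BC1 with 7 mismatches.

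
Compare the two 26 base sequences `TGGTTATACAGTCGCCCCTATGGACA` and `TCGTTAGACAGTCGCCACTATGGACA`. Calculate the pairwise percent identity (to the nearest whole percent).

Mismatches at positions 2, 7, 17 (1-based): 3 of 26.
Identical positions: 23/26 = 88.46% → 88%.

88%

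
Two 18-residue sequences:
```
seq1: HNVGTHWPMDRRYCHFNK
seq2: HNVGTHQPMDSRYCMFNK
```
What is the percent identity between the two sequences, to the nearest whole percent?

Mismatches at positions 7, 11, 15 (1-based): 3 of 18.
Identical positions: 15/18 = 83.33% → 83%.

83%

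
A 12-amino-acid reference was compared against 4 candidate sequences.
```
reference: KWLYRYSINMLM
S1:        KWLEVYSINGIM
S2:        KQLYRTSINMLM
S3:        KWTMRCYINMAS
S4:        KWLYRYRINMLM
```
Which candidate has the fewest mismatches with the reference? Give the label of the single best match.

S1 differs at 4 residues; S2 differs at 2 residues; S3 differs at 6 residues; S4 differs at 1 residue. The closest is S4.

S4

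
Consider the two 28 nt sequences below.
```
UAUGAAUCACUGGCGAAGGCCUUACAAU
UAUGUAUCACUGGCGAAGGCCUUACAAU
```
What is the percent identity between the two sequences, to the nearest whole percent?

96%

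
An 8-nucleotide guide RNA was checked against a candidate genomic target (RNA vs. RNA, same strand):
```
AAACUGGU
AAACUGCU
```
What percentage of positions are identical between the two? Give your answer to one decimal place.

87.5%

1 position differs (7), so 7 of 8 match: 7/8 = 87.5%.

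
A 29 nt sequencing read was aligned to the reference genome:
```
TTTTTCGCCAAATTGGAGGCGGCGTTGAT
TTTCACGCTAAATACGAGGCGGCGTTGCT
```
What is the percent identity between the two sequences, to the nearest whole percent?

6 positions differ (4, 5, 9, 14, 15, 28), so 23 of 29 match: 23/29 = 79.31%.

79%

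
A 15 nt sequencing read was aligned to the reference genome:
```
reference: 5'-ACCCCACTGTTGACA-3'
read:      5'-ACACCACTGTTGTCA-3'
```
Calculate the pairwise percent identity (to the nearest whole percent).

Mismatches at positions 3, 13 (1-based): 2 of 15.
Identical positions: 13/15 = 86.67% → 87%.

87%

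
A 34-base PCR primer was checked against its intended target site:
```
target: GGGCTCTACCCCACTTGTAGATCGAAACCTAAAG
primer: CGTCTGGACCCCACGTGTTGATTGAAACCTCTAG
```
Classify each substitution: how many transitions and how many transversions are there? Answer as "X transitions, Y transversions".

1 transition, 8 transversions

Mismatches (1-based):
site 1: G→C (purine→pyrimidine, transversion)
site 3: G→T (purine→pyrimidine, transversion)
site 6: C→G (pyrimidine→purine, transversion)
site 7: T→G (pyrimidine→purine, transversion)
site 15: T→G (pyrimidine→purine, transversion)
site 19: A→T (purine→pyrimidine, transversion)
site 23: C→T (pyrimidine→pyrimidine, transition)
site 31: A→C (purine→pyrimidine, transversion)
site 32: A→T (purine→pyrimidine, transversion)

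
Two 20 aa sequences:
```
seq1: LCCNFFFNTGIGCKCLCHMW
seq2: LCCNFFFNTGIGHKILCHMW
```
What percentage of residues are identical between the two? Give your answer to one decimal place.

90.0%

Mismatches at positions 13, 15 (1-based): 2 of 20.
Identical positions: 18/20 = 90% → 90.0%.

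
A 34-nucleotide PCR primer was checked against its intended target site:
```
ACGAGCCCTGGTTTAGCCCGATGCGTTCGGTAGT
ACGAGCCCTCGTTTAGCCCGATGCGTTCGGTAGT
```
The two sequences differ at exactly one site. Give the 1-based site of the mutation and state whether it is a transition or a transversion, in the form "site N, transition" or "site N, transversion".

site 10, transversion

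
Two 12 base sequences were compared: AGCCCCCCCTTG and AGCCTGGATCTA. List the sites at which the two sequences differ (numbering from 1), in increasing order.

5, 6, 7, 8, 9, 10, 12

Scanning 1-based: 5: C/T; 6: C/G; 7: C/G; 8: C/A; 9: C/T; 10: T/C; 12: G/A.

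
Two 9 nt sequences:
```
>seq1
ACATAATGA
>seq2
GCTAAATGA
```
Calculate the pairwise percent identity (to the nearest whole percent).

67%

3 positions differ (1, 3, 4), so 6 of 9 match: 6/9 = 66.67%.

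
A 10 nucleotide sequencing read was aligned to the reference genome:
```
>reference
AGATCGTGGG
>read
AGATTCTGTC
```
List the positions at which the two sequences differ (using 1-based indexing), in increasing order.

5, 6, 9, 10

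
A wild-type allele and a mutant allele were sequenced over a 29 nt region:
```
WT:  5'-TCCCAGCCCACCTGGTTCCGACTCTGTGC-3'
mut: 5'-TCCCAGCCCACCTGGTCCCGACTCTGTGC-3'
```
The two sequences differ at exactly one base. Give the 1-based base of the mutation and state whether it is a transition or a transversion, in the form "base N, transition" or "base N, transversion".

The sequences differ only at base 17: T→C (pyrimidine→pyrimidine), a transition.

base 17, transition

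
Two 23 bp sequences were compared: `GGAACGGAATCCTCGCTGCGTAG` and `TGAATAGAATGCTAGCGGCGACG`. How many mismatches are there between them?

Comparing position by position, 8 positions differ: 1 (G/T), 5 (C/T), 6 (G/A), 11 (C/G), 14 (C/A), 17 (T/G), 21 (T/A), 22 (A/C).

8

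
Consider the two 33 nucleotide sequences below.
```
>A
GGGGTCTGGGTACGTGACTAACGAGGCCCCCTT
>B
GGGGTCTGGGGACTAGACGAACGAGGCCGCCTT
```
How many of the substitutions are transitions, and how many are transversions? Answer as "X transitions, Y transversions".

0 transitions, 5 transversions

Mismatches (1-based):
position 11: T→G (pyrimidine→purine, transversion)
position 14: G→T (purine→pyrimidine, transversion)
position 15: T→A (pyrimidine→purine, transversion)
position 19: T→G (pyrimidine→purine, transversion)
position 29: C→G (pyrimidine→purine, transversion)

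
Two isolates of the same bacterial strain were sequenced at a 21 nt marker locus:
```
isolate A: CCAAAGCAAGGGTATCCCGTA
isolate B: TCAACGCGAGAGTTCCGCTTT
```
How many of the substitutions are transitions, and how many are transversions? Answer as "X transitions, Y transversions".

Transitions (purine↔purine or pyrimidine↔pyrimidine): 1 C→T, 8 A→G, 11 G→A, 15 T→C.
Transversions (purine↔pyrimidine): 5 A→C, 14 A→T, 17 C→G, 19 G→T, 21 A→T.

4 transitions, 5 transversions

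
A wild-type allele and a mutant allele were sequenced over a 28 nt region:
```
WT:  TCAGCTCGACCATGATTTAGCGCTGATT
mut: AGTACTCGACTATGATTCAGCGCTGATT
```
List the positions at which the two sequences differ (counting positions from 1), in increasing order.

1, 2, 3, 4, 11, 18

Differences at position 1 (T→A), position 2 (C→G), position 3 (A→T), position 4 (G→A), position 11 (C→T), position 18 (T→C).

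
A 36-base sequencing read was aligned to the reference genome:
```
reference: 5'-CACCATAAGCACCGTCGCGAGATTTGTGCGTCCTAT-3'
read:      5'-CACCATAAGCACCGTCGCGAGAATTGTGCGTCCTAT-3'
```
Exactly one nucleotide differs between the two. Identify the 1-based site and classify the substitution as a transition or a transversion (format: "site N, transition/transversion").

Site 23 changes T→A. T is a pyrimidine and A is a purine, so this is a transversion.

site 23, transversion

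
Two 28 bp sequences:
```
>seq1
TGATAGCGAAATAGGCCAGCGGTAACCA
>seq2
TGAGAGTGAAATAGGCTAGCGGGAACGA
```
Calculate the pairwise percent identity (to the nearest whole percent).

82%

5 positions differ (4, 7, 17, 23, 27), so 23 of 28 match: 23/28 = 82.14%.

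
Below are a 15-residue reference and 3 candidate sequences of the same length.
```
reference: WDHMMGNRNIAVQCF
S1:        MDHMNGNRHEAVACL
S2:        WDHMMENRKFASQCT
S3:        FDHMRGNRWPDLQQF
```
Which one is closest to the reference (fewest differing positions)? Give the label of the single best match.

S2

Hamming distances to reference — S1: 6; S2: 5; S3: 7.
Smallest is S2 with 5 mismatches.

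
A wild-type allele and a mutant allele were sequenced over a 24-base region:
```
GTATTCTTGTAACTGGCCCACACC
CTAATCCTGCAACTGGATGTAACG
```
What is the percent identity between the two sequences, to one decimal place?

58.3%

10 positions differ (1, 4, 7, 10, 17, 18, 19, 20, 21, 24), so 14 of 24 match: 14/24 = 58.33%.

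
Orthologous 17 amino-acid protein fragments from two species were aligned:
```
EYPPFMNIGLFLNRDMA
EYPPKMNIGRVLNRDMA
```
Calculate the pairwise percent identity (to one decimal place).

3 positions differ (5, 10, 11), so 14 of 17 match: 14/17 = 82.35%.

82.4%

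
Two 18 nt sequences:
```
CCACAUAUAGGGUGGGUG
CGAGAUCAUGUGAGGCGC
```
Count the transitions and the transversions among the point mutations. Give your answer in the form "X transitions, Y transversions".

0 transitions, 10 transversions

Transitions (purine↔purine or pyrimidine↔pyrimidine): none.
Transversions (purine↔pyrimidine): 2 C→G, 4 C→G, 7 A→C, 8 U→A, 9 A→U, 11 G→U, 13 U→A, 16 G→C, 17 U→G, 18 G→C.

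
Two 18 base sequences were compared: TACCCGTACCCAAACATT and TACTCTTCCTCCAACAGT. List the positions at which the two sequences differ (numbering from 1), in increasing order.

Scanning 1-based: 4: C/T; 6: G/T; 8: A/C; 10: C/T; 12: A/C; 17: T/G.

4, 6, 8, 10, 12, 17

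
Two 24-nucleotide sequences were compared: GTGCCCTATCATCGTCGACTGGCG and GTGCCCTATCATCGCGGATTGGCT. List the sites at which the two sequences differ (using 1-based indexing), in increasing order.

Scanning 1-based: 15: T/C; 16: C/G; 19: C/T; 24: G/T.

15, 16, 19, 24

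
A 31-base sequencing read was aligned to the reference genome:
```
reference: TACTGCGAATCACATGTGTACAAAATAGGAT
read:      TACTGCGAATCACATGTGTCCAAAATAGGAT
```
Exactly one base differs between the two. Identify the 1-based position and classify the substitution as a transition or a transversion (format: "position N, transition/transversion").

The sequences differ only at position 20: A→C (purine→pyrimidine), a transversion.

position 20, transversion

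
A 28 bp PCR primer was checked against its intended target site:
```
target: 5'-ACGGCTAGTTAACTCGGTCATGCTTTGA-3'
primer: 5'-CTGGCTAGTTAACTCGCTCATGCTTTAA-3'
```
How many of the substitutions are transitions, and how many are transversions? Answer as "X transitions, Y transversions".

2 transitions, 2 transversions

Mismatches (1-based):
position 1: A→C (purine→pyrimidine, transversion)
position 2: C→T (pyrimidine→pyrimidine, transition)
position 17: G→C (purine→pyrimidine, transversion)
position 27: G→A (purine→purine, transition)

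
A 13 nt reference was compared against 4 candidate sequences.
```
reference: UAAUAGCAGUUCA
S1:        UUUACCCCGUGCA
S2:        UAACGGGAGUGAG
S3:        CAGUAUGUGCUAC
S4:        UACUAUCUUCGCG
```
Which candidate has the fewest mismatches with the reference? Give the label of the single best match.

S2

S1 differs at 7 positions; S2 differs at 6 positions; S3 differs at 8 positions; S4 differs at 7 positions. The closest is S2.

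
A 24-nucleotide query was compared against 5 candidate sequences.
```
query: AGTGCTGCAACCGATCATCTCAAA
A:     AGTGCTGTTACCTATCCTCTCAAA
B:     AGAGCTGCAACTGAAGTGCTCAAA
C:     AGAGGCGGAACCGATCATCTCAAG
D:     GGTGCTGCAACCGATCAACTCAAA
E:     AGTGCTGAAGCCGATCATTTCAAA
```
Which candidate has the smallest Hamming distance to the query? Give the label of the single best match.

A differs at 4 bases; B differs at 6 bases; C differs at 5 bases; D differs at 2 bases; E differs at 3 bases. The closest is D.

D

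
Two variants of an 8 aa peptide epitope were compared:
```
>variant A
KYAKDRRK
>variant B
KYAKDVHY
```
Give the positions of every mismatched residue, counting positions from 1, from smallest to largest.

6, 7, 8

Differences at position 6 (R→V), position 7 (R→H), position 8 (K→Y).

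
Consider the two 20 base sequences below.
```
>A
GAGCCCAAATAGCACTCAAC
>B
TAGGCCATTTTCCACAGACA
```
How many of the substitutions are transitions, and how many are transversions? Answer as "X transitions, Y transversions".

Transitions (purine↔purine or pyrimidine↔pyrimidine): none.
Transversions (purine↔pyrimidine): 1 G→T, 4 C→G, 8 A→T, 9 A→T, 11 A→T, 12 G→C, 16 T→A, 17 C→G, 19 A→C, 20 C→A.

0 transitions, 10 transversions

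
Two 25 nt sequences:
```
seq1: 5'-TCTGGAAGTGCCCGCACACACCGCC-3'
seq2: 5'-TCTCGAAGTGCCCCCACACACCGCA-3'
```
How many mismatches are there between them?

The sequences differ at bases 4, 14, 25 (1-based) — 3 in total.

3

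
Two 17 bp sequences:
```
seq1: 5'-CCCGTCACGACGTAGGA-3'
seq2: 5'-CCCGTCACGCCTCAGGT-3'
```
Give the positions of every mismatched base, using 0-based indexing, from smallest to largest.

9, 11, 12, 16

Scanning 0-based: 9: A/C; 11: G/T; 12: T/C; 16: A/T.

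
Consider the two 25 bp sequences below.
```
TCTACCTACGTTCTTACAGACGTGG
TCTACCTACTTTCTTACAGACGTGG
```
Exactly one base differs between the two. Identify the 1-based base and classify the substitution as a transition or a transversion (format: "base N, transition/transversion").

The sequences differ only at base 10: G→T (purine→pyrimidine), a transversion.

base 10, transversion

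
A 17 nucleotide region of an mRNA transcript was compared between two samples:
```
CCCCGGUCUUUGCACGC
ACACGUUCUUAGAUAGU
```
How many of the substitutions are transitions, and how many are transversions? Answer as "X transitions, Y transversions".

1 transition, 7 transversions

Mismatches (1-based):
site 1: C→A (pyrimidine→purine, transversion)
site 3: C→A (pyrimidine→purine, transversion)
site 6: G→U (purine→pyrimidine, transversion)
site 11: U→A (pyrimidine→purine, transversion)
site 13: C→A (pyrimidine→purine, transversion)
site 14: A→U (purine→pyrimidine, transversion)
site 15: C→A (pyrimidine→purine, transversion)
site 17: C→U (pyrimidine→pyrimidine, transition)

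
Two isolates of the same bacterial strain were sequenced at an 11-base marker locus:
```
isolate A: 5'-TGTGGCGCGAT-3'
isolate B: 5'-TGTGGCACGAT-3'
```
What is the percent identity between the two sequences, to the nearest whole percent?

Mismatch at position 7 (1-based): 1 of 11.
Identical positions: 10/11 = 90.91% → 91%.

91%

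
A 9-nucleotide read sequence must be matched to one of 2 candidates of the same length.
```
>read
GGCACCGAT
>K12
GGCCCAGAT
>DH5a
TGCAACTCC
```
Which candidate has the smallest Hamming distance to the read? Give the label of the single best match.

K12

Hamming distances to read — K12: 2; DH5a: 5.
Smallest is K12 with 2 mismatches.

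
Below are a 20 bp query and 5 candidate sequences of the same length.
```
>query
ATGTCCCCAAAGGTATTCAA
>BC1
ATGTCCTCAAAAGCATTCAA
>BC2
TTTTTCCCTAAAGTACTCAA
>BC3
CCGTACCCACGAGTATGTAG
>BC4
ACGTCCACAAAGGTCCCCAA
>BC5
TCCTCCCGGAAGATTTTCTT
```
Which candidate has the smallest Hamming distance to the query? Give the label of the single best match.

BC1

BC1 differs at 3 bases; BC2 differs at 6 bases; BC3 differs at 9 bases; BC4 differs at 5 bases; BC5 differs at 9 bases. The closest is BC1.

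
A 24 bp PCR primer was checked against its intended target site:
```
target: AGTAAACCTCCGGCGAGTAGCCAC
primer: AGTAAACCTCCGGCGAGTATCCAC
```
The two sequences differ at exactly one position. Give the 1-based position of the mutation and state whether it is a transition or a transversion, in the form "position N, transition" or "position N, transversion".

The sequences differ only at position 20: G→T (purine→pyrimidine), a transversion.

position 20, transversion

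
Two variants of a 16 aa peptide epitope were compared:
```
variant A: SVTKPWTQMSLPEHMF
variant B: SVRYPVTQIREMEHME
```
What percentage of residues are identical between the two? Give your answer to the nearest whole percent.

8 positions differ (3, 4, 6, 9, 10, 11, 12, 16), so 8 of 16 match: 8/16 = 50%.

50%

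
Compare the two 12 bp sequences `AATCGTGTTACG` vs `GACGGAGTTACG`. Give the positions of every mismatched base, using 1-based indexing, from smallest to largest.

Differences at position 1 (A→G), position 3 (T→C), position 4 (C→G), position 6 (T→A).

1, 3, 4, 6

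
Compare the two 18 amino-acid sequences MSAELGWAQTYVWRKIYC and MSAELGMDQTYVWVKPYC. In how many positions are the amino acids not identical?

Comparing position by position, 4 positions differ: 7 (W/M), 8 (A/D), 14 (R/V), 16 (I/P).

4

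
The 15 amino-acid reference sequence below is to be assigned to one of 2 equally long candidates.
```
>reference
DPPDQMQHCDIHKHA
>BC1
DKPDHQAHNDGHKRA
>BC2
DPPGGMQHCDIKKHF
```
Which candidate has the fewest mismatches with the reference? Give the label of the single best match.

BC1 differs at 7 positions; BC2 differs at 4 positions. The closest is BC2.

BC2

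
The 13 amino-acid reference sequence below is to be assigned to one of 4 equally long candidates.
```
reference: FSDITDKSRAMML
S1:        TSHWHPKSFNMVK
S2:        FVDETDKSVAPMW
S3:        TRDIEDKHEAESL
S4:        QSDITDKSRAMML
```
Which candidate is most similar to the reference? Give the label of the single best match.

S1 differs at 9 residues; S2 differs at 5 residues; S3 differs at 7 residues; S4 differs at 1 residue. The closest is S4.

S4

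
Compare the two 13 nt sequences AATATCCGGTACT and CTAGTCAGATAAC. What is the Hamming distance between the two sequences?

The sequences differ at bases 1, 2, 3, 4, 7, 9, 12, 13 (1-based) — 8 in total.

8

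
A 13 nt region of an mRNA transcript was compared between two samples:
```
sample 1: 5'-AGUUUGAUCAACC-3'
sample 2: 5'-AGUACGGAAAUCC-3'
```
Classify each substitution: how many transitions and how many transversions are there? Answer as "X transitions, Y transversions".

Transitions (purine↔purine or pyrimidine↔pyrimidine): 5 U→C, 7 A→G.
Transversions (purine↔pyrimidine): 4 U→A, 8 U→A, 9 C→A, 11 A→U.

2 transitions, 4 transversions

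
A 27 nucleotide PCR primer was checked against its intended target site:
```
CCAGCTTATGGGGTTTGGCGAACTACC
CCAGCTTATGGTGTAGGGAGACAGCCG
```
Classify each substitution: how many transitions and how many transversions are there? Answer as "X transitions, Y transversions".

0 transitions, 9 transversions

Transitions (purine↔purine or pyrimidine↔pyrimidine): none.
Transversions (purine↔pyrimidine): 12 G→T, 15 T→A, 16 T→G, 19 C→A, 22 A→C, 23 C→A, 24 T→G, 25 A→C, 27 C→G.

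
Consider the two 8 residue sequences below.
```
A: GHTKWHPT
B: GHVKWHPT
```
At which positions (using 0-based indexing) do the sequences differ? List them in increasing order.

Differences at position 2 (T→V).

2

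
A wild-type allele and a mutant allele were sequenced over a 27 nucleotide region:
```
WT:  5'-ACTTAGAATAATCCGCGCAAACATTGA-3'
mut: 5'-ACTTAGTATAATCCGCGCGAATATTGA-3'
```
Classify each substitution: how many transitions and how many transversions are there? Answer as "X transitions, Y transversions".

2 transitions, 1 transversion

Transitions (purine↔purine or pyrimidine↔pyrimidine): 19 A→G, 22 C→T.
Transversions (purine↔pyrimidine): 7 A→T.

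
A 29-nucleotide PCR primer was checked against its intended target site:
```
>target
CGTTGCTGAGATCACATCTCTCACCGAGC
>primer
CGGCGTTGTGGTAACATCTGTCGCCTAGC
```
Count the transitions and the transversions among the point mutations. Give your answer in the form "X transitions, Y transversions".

4 transitions, 5 transversions

Transitions (purine↔purine or pyrimidine↔pyrimidine): 4 T→C, 6 C→T, 11 A→G, 23 A→G.
Transversions (purine↔pyrimidine): 3 T→G, 9 A→T, 13 C→A, 20 C→G, 26 G→T.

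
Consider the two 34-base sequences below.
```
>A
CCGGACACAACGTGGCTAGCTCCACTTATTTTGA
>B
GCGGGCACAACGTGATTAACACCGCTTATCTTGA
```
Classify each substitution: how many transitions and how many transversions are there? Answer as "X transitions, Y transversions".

Transitions (purine↔purine or pyrimidine↔pyrimidine): 5 A→G, 15 G→A, 16 C→T, 19 G→A, 24 A→G, 30 T→C.
Transversions (purine↔pyrimidine): 1 C→G, 21 T→A.

6 transitions, 2 transversions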